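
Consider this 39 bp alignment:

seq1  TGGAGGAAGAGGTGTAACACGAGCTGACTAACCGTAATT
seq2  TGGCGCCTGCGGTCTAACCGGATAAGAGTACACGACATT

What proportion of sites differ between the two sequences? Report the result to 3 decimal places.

The sequences differ at 16 of 39 positions.
p = 16/39 = 0.410256… ≈ 0.410 (to 3 d.p.).

0.410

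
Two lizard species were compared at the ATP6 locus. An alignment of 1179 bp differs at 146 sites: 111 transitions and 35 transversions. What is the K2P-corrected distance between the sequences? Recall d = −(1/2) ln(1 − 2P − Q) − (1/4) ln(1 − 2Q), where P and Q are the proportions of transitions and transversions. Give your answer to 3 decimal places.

0.138

P = 111/1179 ≈ 0.094148 and Q = 35/1179 ≈ 0.029686.
Under the Kimura two-parameter model, d = −½ ln(1 − 2P − Q) − ¼ ln(1 − 2Q).
1 − 2P − Q = 0.782018, giving −½ ln(0.782018) = 0.122939.
1 − 2Q = 0.940628, giving −¼ ln(0.940628) = 0.015302.
d = 0.122939 + 0.015302 = 0.138241.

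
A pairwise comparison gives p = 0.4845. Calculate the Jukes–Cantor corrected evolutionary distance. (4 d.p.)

0.7788

d = −(3/4) ln(1 − 4p/3) = −0.75 ln(1 − 0.646) = −0.75 ln(0.354)
  = −0.75 × (-1.038458) = 0.778844 substitutions/site.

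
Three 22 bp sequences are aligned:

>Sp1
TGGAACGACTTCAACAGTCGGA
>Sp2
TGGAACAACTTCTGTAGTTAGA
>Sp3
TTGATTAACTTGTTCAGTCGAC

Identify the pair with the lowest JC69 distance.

Sp1 and Sp2

Sp1–Sp2: 6/22 differ, p = 0.273, d = 0.339.
Sp1–Sp3: 9/22 differ, p = 0.409, d = 0.591.
Sp2–Sp3: 10/22 differ, p = 0.455, d = 0.699.
The smallest distance is between Sp1 and Sp2.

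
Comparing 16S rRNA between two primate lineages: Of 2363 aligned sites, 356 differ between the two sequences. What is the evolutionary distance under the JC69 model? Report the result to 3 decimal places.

p = 356/2363 ≈ 0.150656.
d = −(3/4) ln(1 − 4p/3) = −0.75 ln(1 − 0.200875) = −0.75 ln(0.799125)
  = −0.75 × (-0.224238) = 0.168179 substitutions/site.

0.168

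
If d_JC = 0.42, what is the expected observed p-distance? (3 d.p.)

p = (3/4)(1 − e^(−4d/3)) = 0.75 × (1 − e^(-0.56)) = 0.75 × (1 − 0.571209) = 0.321593.

0.322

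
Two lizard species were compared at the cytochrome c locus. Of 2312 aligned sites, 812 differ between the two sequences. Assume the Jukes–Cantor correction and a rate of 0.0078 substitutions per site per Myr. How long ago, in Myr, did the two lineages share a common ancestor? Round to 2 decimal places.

30.37

p = 812/2312 ≈ 0.351211.
d = −(3/4) ln(1 − 4p/3) = −0.75 ln(1 − 0.468281) = −0.75 ln(0.531719)
  = −0.75 × (-0.631640) = 0.473730 substitutions/site.
Under a molecular clock d = 2μt, so t = d/(2μ) = 0.473730 / (2 × 0.0078) = 30.37 Myr.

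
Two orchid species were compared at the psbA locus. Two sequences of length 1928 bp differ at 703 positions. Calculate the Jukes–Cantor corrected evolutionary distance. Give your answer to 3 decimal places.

0.499

p = 703/1928 ≈ 0.364627.
d = −(3/4) ln(1 − 4p/3) = −0.75 ln(1 − 0.486169) = −0.75 ln(0.513831)
  = −0.75 × (-0.665861) = 0.499396 substitutions/site.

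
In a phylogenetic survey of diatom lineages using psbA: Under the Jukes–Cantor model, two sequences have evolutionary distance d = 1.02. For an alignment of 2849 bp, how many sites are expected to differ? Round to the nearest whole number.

Invert JC69: p = (3/4)(1 − e^(−4d/3)) = 0.75 × (1 − e^(-1.36)) = 0.75 × (1 − 0.256661) = 0.557504.
Expected differing sites = pL ≈ 0.557504 × 2849 = 1588.328896 ≈ 1588.

1588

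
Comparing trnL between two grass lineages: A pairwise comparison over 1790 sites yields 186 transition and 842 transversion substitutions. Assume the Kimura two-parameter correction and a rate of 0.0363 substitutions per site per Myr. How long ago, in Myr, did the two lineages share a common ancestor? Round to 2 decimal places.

P = 186/1790 ≈ 0.103911 and Q = 842/1790 ≈ 0.470391.
Under the Kimura two-parameter model, d = −½ ln(1 − 2P − Q) − ¼ ln(1 − 2Q).
1 − 2P − Q = 0.321787, giving −½ ln(0.321787) = 0.566933.
1 − 2Q = 0.059218, giving −¼ ln(0.059218) = 0.706632.
d = 0.566933 + 0.706632 = 1.273565.
Under a molecular clock d = 2μt, so t = d/(2μ) = 1.273565 / (2 × 0.0363) = 17.54 Myr.

17.54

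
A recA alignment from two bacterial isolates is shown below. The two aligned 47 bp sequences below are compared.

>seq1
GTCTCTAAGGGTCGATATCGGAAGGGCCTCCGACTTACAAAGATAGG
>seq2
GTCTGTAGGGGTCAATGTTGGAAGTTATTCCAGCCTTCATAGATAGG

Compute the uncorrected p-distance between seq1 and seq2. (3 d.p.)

The sequences differ at 14 of 47 positions.
p = 14/47 = 0.297872… ≈ 0.298 (to 3 d.p.).

0.298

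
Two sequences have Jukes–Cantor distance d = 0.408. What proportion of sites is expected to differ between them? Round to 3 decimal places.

0.315

p = (3/4)(1 − e^(−4d/3)) = 0.75 × (1 − e^(-0.544)) = 0.75 × (1 − 0.580422) = 0.314684.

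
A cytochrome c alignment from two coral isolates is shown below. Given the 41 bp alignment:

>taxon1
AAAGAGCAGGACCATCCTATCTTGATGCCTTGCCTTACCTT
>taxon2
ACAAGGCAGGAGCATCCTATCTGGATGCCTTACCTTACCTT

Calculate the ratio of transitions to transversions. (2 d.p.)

1.00

Transitions are A↔G and C↔T; transversions are all other mismatches.
Transitions: 3. Transversions: 3.
R = 3/3 = 1.00.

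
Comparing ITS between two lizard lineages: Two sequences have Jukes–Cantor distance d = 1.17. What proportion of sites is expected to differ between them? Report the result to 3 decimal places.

0.592

p = (3/4)(1 − e^(−4d/3)) = 0.75 × (1 − e^(-1.56)) = 0.75 × (1 − 0.210136) = 0.592398.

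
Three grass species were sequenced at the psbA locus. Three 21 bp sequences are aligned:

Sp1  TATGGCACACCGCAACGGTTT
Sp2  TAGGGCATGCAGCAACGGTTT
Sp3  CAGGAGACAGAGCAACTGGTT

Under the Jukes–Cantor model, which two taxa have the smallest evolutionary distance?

Sp1 and Sp2

Sp1–Sp2: 4/21 differ, p = 0.190, d = 0.220.
Sp1–Sp3: 8/21 differ, p = 0.381, d = 0.532.
Sp2–Sp3: 8/21 differ, p = 0.381, d = 0.532.
The smallest distance is between Sp1 and Sp2.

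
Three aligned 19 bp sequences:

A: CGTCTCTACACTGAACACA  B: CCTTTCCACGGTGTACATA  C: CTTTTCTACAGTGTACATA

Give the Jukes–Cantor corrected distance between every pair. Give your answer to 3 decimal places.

d(A,B) = 0.507, d(A,C) = 0.324, d(B,C) = 0.177

A–B: 7/19 sites differ → p ≈ 0.368421, d = −0.75 ln(1 − 0.491228) = 0.506816 ≈ 0.507.
A–C: 5/19 sites differ → p ≈ 0.263158, d = −0.75 ln(1 − 0.350877) = 0.324100 ≈ 0.324.
B–C: 3/19 sites differ → p ≈ 0.157895, d = −0.75 ln(1 − 0.210527) = 0.177292 ≈ 0.177.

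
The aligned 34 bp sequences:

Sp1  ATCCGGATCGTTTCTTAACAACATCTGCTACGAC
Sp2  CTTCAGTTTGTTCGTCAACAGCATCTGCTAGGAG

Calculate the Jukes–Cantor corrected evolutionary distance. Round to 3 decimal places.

0.423

The sequences differ at 11 of 34 sites, so p = 11/34 ≈ 0.323529.
d = −(3/4) ln(1 − 4p/3) = −0.75 ln(1 − 0.431372) = −0.75 ln(0.568628)
  = −0.75 × (-0.564529) = 0.423397 substitutions/site.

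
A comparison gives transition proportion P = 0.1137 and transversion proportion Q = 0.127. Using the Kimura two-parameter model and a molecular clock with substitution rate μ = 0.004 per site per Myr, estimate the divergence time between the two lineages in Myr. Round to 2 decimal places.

36.51

Under the Kimura two-parameter model, d = −½ ln(1 − 2P − Q) − ¼ ln(1 − 2Q).
1 − 2P − Q = 0.6456, giving −½ ln(0.6456) = 0.218788.
1 − 2Q = 0.746, giving −¼ ln(0.746) = 0.073257.
d = 0.218788 + 0.073257 = 0.292045.
Under a molecular clock d = 2μt, so t = d/(2μ) = 0.292045 / (2 × 0.004) = 36.51 Myr.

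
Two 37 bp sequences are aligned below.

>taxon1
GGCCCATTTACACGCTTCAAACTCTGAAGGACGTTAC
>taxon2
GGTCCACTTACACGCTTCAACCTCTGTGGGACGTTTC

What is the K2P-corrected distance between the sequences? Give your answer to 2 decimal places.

0.18

Of 37 sites, 3 differences are transitions and 3 are transversions, so P = 3/37 ≈ 0.081081 and Q = 3/37 ≈ 0.081081.
Under the Kimura two-parameter model, d = −½ ln(1 − 2P − Q) − ¼ ln(1 − 2Q).
1 − 2P − Q = 0.756757, giving −½ ln(0.756757) = 0.139357.
1 − 2Q = 0.837838, giving −¼ ln(0.837838) = 0.044233.
d = 0.139357 + 0.044233 = 0.183590.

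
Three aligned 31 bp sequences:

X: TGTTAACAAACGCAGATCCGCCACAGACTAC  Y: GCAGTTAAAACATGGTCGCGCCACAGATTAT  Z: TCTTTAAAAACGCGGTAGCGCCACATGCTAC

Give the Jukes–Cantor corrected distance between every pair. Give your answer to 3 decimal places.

X–Y: 15/31 sites differ → p ≈ 0.483871, d = −0.75 ln(1 − 0.645161) = 0.777068 ≈ 0.777.
X–Z: 9/31 sites differ → p ≈ 0.290323, d = −0.75 ln(1 − 0.387097) = 0.367161 ≈ 0.367.
Y–Z: 11/31 sites differ → p ≈ 0.354839, d = −0.75 ln(1 − 0.473119) = 0.480585 ≈ 0.481.

d(X,Y) = 0.777, d(X,Z) = 0.367, d(Y,Z) = 0.481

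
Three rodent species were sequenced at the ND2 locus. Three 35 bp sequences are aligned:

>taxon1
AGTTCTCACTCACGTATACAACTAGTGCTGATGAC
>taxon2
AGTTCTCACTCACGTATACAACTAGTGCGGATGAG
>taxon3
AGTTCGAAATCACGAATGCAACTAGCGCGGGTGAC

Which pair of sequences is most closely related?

taxon1–taxon2: 2/35 differ, p = 0.057, d = 0.059.
taxon1–taxon3: 8/35 differ, p = 0.229, d = 0.273.
taxon2–taxon3: 8/35 differ, p = 0.229, d = 0.273.
The smallest distance is between taxon1 and taxon2.

taxon1 and taxon2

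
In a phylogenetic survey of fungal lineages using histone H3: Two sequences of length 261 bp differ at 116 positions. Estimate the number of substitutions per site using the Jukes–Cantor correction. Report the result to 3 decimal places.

0.673

p = 116/261 ≈ 0.444444.
d = −(3/4) ln(1 − 4p/3) = −0.75 ln(1 − 0.592592) = −0.75 ln(0.407408)
  = −0.75 × (-0.897940) = 0.673455 substitutions/site.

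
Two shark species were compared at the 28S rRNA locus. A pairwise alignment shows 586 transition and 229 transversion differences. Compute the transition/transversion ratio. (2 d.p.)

R = 586/229 = 2.558951… ≈ 2.56 (to 2 d.p.).

2.56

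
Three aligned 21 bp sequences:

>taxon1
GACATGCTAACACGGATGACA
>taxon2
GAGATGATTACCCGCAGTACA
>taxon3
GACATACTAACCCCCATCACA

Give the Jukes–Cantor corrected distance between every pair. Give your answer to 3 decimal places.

d(taxon1,taxon2) = 0.441, d(taxon1,taxon3) = 0.286, d(taxon2,taxon3) = 0.441

taxon1–taxon2: 7/21 sites differ → p ≈ 0.333333, d = −0.75 ln(1 − 0.444444) = 0.440839 ≈ 0.441.
taxon1–taxon3: 5/21 sites differ → p ≈ 0.238095, d = −0.75 ln(1 − 0.31746) = 0.286451 ≈ 0.286.
taxon2–taxon3: 7/21 sites differ → p ≈ 0.333333, d = −0.75 ln(1 − 0.444444) = 0.440839 ≈ 0.441.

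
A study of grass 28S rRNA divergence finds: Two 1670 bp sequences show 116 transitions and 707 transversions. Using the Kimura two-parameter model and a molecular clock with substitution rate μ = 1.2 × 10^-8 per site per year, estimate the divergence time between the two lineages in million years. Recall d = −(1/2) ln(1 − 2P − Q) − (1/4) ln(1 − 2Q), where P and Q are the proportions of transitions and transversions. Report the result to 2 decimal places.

36.75

P = 116/1670 ≈ 0.069461 and Q = 707/1670 ≈ 0.423353.
Under the Kimura two-parameter model, d = −½ ln(1 − 2P − Q) − ¼ ln(1 − 2Q).
1 − 2P − Q = 0.437725, giving −½ ln(0.437725) = 0.413082.
1 − 2Q = 0.153294, giving −¼ ln(0.153294) = 0.468849.
d = 0.413082 + 0.468849 = 0.881931.
Under a molecular clock d = 2μt, so t = d/(2μ) = 0.881931 / (2 × 1.2 × 10^-8) = 36.75 million years.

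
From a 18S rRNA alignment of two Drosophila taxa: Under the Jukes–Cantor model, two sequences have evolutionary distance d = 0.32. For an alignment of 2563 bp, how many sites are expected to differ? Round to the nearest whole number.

Invert JC69: p = (3/4)(1 − e^(−4d/3)) = 0.75 × (1 − e^(-0.426667)) = 0.75 × (1 − 0.652681) = 0.260489.
Expected differing sites = pL ≈ 0.260489 × 2563 = 667.633307 ≈ 668.

668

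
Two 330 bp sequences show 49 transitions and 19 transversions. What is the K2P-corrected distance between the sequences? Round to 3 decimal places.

0.249

P = 49/330 ≈ 0.148485 and Q = 19/330 ≈ 0.057576.
Under the Kimura two-parameter model, d = −½ ln(1 − 2P − Q) − ¼ ln(1 − 2Q).
1 − 2P − Q = 0.645454, giving −½ ln(0.645454) = 0.218901.
1 − 2Q = 0.884848, giving −¼ ln(0.884848) = 0.030585.
d = 0.218901 + 0.030585 = 0.249486.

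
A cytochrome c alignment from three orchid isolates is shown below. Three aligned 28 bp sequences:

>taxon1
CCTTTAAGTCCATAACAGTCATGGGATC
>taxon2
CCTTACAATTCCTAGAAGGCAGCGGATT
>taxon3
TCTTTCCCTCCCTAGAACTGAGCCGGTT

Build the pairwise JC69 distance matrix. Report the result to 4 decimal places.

taxon1–taxon2: 11/28 sites differ → p ≈ 0.392857, d = −0.75 ln(1 − 0.523809) = 0.556452 ≈ 0.5565.
taxon1–taxon3: 14/28 sites differ → p = 0.5, d = −0.75 ln(1 − 0.666667) = 0.823960 ≈ 0.8240.
taxon2–taxon3: 10/28 sites differ → p ≈ 0.357143, d = −0.75 ln(1 − 0.476191) = 0.484971 ≈ 0.4850.

d(taxon1,taxon2) = 0.5565, d(taxon1,taxon3) = 0.8240, d(taxon2,taxon3) = 0.4850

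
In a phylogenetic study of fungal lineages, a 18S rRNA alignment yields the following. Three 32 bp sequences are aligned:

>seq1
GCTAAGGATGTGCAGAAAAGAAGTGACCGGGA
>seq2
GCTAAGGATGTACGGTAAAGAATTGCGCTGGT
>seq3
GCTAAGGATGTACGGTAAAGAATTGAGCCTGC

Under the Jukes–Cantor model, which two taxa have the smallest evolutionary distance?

seq2 and seq3

seq1–seq2: 8/32 differ, p = 0.250, d = 0.304.
seq1–seq3: 8/32 differ, p = 0.250, d = 0.304.
seq2–seq3: 4/32 differ, p = 0.125, d = 0.137.
The smallest distance is between seq2 and seq3.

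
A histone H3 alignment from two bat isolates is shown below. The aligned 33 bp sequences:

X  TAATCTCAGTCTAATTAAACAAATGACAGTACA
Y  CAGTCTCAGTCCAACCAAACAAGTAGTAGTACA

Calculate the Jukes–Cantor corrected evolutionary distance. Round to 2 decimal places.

0.34

The sequences differ at 9 of 33 sites (1, 3, 12, 15, 16, 23, 25, 26, 27), so p = 9/33 ≈ 0.272727.
d = −(3/4) ln(1 − 4p/3) = −0.75 ln(1 − 0.363636) = −0.75 ln(0.636364)
  = −0.75 × (-0.451985) = 0.338989 substitutions/site.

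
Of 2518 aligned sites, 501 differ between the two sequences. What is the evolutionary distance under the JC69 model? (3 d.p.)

p = 501/2518 ≈ 0.198967.
d = −(3/4) ln(1 − 4p/3) = −0.75 ln(1 − 0.265289) = −0.75 ln(0.734711)
  = −0.75 × (-0.308278) = 0.231209 substitutions/site.

0.231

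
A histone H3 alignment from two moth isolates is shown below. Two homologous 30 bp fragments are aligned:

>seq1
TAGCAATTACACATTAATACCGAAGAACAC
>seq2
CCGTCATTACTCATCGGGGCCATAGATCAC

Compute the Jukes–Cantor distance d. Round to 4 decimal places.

The sequences differ at 13 of 30 sites, so p = 13/30 ≈ 0.433333.
d = −(3/4) ln(1 − 4p/3) = −0.75 ln(1 − 0.577777) = −0.75 ln(0.422223)
  = −0.75 × (-0.862222) = 0.646667 substitutions/site.

0.6467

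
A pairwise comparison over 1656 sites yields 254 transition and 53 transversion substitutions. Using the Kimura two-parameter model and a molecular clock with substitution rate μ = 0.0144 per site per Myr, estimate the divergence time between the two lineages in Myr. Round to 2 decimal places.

7.76

P = 254/1656 ≈ 0.153382 and Q = 53/1656 ≈ 0.032005.
Under the Kimura two-parameter model, d = −½ ln(1 − 2P − Q) − ¼ ln(1 − 2Q).
1 − 2P − Q = 0.661231, giving −½ ln(0.661231) = 0.206826.
1 − 2Q = 0.93599, giving −¼ ln(0.93599) = 0.016538.
d = 0.206826 + 0.016538 = 0.223364.
Under a molecular clock d = 2μt, so t = d/(2μ) = 0.223364 / (2 × 0.0144) = 7.76 Myr.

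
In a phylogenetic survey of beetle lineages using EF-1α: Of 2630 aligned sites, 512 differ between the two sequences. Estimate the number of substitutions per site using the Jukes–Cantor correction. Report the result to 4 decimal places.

0.2254

p = 512/2630 ≈ 0.194677.
d = −(3/4) ln(1 − 4p/3) = −0.75 ln(1 − 0.259569) = −0.75 ln(0.740431)
  = −0.75 × (-0.300523) = 0.225392 substitutions/site.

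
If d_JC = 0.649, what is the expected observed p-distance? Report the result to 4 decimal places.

p = (3/4)(1 − e^(−4d/3)) = 0.75 × (1 − e^(-0.865333)) = 0.75 × (1 − 0.420911) = 0.434317.

0.4343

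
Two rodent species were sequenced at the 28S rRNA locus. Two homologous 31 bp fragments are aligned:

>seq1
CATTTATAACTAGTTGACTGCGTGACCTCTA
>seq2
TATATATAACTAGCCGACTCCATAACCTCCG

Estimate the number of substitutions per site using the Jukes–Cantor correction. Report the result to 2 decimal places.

The sequences differ at 9 of 31 sites (1, 4, 14, 15, 20, 22, 24, 30, 31), so p = 9/31 ≈ 0.290323.
d = −(3/4) ln(1 − 4p/3) = −0.75 ln(1 − 0.387097) = −0.75 ln(0.612903)
  = −0.75 × (-0.489549) = 0.367162 substitutions/site.

0.37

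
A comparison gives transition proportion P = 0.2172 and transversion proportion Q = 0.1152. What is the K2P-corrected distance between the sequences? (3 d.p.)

Under the Kimura two-parameter model, d = −½ ln(1 − 2P − Q) − ¼ ln(1 − 2Q).
1 − 2P − Q = 0.4504, giving −½ ln(0.4504) = 0.398810.
1 − 2Q = 0.7696, giving −¼ ln(0.7696) = 0.065471.
d = 0.398810 + 0.065471 = 0.464281.

0.464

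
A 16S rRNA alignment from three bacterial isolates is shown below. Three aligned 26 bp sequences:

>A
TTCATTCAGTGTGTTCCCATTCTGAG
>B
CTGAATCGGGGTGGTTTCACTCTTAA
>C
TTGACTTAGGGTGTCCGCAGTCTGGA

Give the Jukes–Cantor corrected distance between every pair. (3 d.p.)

d(A,B) = 0.623, d(A,C) = 0.464, d(B,C) = 0.623

A–B: 11/26 sites differ → p ≈ 0.423077, d = −0.75 ln(1 − 0.564103) = 0.622762 ≈ 0.623.
A–C: 9/26 sites differ → p ≈ 0.346154, d = −0.75 ln(1 − 0.461539) = 0.464280 ≈ 0.464.
B–C: 11/26 sites differ → p ≈ 0.423077, d = −0.75 ln(1 − 0.564103) = 0.622762 ≈ 0.623.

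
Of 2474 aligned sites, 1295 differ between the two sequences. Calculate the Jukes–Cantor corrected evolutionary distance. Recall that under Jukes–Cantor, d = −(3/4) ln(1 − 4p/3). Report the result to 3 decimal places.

p = 1295/2474 ≈ 0.523444.
d = −(3/4) ln(1 − 4p/3) = −0.75 ln(1 − 0.697925) = −0.75 ln(0.302075)
  = −0.75 × (-1.197080) = 0.897810 substitutions/site.

0.898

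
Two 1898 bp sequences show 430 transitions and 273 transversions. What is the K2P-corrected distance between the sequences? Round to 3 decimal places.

P = 430/1898 ≈ 0.226554 and Q = 273/1898 ≈ 0.143836.
Under the Kimura two-parameter model, d = −½ ln(1 − 2P − Q) − ¼ ln(1 − 2Q).
1 − 2P − Q = 0.403056, giving −½ ln(0.403056) = 0.454340.
1 − 2Q = 0.712328, giving −¼ ln(0.712328) = 0.084804.
d = 0.454340 + 0.084804 = 0.539144.

0.539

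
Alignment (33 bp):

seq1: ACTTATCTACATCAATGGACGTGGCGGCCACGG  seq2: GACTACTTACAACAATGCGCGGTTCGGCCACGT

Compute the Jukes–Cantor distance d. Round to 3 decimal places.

The sequences differ at 12 of 33 sites, so p = 12/33 ≈ 0.363636.
d = −(3/4) ln(1 − 4p/3) = −0.75 ln(1 − 0.484848) = −0.75 ln(0.515152)
  = −0.75 × (-0.663293) = 0.497470 substitutions/site.

0.497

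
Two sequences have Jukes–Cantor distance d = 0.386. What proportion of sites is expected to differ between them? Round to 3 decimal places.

0.302

p = (3/4)(1 − e^(−4d/3)) = 0.75 × (1 − e^(-0.514667)) = 0.75 × (1 − 0.597700) = 0.301725.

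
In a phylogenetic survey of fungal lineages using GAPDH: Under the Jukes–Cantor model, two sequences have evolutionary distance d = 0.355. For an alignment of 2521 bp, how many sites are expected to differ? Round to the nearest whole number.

713

Invert JC69: p = (3/4)(1 − e^(−4d/3)) = 0.75 × (1 − e^(-0.473333)) = 0.75 × (1 − 0.622923) = 0.282808.
Expected differing sites = pL ≈ 0.282808 × 2521 = 712.958968 ≈ 713.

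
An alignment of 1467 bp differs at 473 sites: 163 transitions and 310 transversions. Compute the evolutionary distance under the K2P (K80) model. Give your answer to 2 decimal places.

P = 163/1467 ≈ 0.111111 and Q = 310/1467 ≈ 0.211316.
Under the Kimura two-parameter model, d = −½ ln(1 − 2P − Q) − ¼ ln(1 − 2Q).
1 − 2P − Q = 0.566462, giving −½ ln(0.566462) = 0.284173.
1 − 2Q = 0.577368, giving −¼ ln(0.577368) = 0.137319.
d = 0.284173 + 0.137319 = 0.421492.

0.42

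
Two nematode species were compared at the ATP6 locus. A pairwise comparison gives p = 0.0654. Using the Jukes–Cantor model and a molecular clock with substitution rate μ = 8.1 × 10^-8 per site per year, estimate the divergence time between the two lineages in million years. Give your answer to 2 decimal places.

0.42

d = −(3/4) ln(1 − 4p/3) = −0.75 ln(1 − 0.0872) = −0.75 ln(0.9128)
  = −0.75 × (-0.091238) = 0.068429 substitutions/site.
Under a molecular clock d = 2μt, so t = d/(2μ) = 0.068429 / (2 × 8.1 × 10^-8) = 0.42 million years.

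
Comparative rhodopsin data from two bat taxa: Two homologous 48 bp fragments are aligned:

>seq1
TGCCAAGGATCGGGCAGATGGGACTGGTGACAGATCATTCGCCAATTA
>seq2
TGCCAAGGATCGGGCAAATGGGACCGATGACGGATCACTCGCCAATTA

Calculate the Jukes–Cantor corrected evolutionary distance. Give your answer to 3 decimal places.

The sequences differ at 5 of 48 sites (17, 25, 27, 32, 38), so p = 5/48 ≈ 0.104167.
d = −(3/4) ln(1 − 4p/3) = −0.75 ln(1 − 0.138889) = −0.75 ln(0.861111)
  = −0.75 × (-0.149532) = 0.112149 substitutions/site.

0.112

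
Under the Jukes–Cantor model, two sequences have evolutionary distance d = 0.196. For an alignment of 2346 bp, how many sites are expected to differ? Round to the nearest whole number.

Invert JC69: p = (3/4)(1 − e^(−4d/3)) = 0.75 × (1 − e^(-0.261333)) = 0.75 × (1 − 0.770024) = 0.172482.
Expected differing sites = pL ≈ 0.172482 × 2346 = 404.642772 ≈ 405.

405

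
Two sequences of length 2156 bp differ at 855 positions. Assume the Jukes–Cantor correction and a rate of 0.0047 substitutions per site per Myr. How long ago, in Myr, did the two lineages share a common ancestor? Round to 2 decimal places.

60.03

p = 855/2156 ≈ 0.396568.
d = −(3/4) ln(1 − 4p/3) = −0.75 ln(1 − 0.528757) = −0.75 ln(0.471243)
  = −0.75 × (-0.752381) = 0.564286 substitutions/site.
Under a molecular clock d = 2μt, so t = d/(2μ) = 0.564286 / (2 × 0.0047) = 60.03 Myr.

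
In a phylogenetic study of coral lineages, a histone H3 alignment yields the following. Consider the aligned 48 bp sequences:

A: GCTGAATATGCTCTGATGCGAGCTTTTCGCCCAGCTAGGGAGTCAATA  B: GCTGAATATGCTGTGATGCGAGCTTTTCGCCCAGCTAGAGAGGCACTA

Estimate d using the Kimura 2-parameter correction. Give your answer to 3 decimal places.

Of 48 sites, 1 differences are transitions and 3 are transversions, so P = 1/48 ≈ 0.020833 and Q = 3/48 = 0.0625.
Under the Kimura two-parameter model, d = −½ ln(1 − 2P − Q) − ¼ ln(1 − 2Q).
1 − 2P − Q = 0.895834, giving −½ ln(0.895834) = 0.055000.
1 − 2Q = 0.875, giving −¼ ln(0.875) = 0.033383.
d = 0.055000 + 0.033383 = 0.088383.

0.088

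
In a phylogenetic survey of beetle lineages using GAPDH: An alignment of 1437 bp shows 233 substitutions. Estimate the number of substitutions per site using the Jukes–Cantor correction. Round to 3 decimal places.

0.183

p = 233/1437 ≈ 0.162143.
d = −(3/4) ln(1 − 4p/3) = −0.75 ln(1 − 0.216191) = −0.75 ln(0.783809)
  = −0.75 × (-0.243590) = 0.182693 substitutions/site.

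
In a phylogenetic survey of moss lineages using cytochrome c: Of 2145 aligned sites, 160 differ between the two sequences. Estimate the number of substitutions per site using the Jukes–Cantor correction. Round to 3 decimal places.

p = 160/2145 ≈ 0.074592.
d = −(3/4) ln(1 − 4p/3) = −0.75 ln(1 − 0.099456) = −0.75 ln(0.900544)
  = −0.75 × (-0.104756) = 0.078567 substitutions/site.

0.079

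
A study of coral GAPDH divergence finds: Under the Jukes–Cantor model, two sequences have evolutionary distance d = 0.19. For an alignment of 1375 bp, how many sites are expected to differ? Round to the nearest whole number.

Invert JC69: p = (3/4)(1 − e^(−4d/3)) = 0.75 × (1 − e^(-0.253333)) = 0.75 × (1 − 0.776209) = 0.167843.
Expected differing sites = pL ≈ 0.167843 × 1375 = 230.784125 ≈ 231.

231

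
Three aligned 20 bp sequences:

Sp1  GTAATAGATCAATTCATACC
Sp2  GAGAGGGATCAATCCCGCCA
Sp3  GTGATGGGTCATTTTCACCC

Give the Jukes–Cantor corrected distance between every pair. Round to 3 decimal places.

Sp1–Sp2: 9/20 sites differ → p = 0.45, d = −0.75 ln(1 − 0.6) = 0.687218 ≈ 0.687.
Sp1–Sp3: 8/20 sites differ → p = 0.4, d = −0.75 ln(1 − 0.533333) = 0.571605 ≈ 0.572.
Sp2–Sp3: 8/20 sites differ → p = 0.4, d = −0.75 ln(1 − 0.533333) = 0.571605 ≈ 0.572.

d(Sp1,Sp2) = 0.687, d(Sp1,Sp3) = 0.572, d(Sp2,Sp3) = 0.572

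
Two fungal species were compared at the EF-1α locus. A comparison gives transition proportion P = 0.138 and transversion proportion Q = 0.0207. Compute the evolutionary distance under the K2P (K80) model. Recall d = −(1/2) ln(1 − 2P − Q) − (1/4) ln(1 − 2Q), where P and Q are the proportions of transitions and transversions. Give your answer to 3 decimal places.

0.187

Under the Kimura two-parameter model, d = −½ ln(1 − 2P − Q) − ¼ ln(1 − 2Q).
1 − 2P − Q = 0.7033, giving −½ ln(0.7033) = 0.175986.
1 − 2Q = 0.9586, giving −¼ ln(0.9586) = 0.010570.
d = 0.175986 + 0.010570 = 0.186556.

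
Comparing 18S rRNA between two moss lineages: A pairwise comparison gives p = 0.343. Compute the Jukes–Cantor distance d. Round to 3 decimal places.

0.458

d = −(3/4) ln(1 − 4p/3) = −0.75 ln(1 − 0.457333) = −0.75 ln(0.542667)
  = −0.75 × (-0.611259) = 0.458444 substitutions/site.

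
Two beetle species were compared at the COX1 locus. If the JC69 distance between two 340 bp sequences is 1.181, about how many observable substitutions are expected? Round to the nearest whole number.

Invert JC69: p = (3/4)(1 − e^(−4d/3)) = 0.75 × (1 − e^(-1.574667)) = 0.75 × (1 − 0.207076) = 0.594693.
Expected differing sites = pL ≈ 0.594693 × 340 = 202.19562 ≈ 202.

202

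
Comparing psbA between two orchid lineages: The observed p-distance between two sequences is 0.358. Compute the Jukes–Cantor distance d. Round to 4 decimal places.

0.4866

d = −(3/4) ln(1 − 4p/3) = −0.75 ln(1 − 0.477333) = −0.75 ln(0.522667)
  = −0.75 × (-0.648811) = 0.486608 substitutions/site.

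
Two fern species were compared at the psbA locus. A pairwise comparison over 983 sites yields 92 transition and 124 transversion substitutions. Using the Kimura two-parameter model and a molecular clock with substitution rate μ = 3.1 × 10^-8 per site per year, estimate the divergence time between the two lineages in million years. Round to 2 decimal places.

4.20

P = 92/983 ≈ 0.093591 and Q = 124/983 ≈ 0.126144.
Under the Kimura two-parameter model, d = −½ ln(1 − 2P − Q) − ¼ ln(1 − 2Q).
1 − 2P − Q = 0.686674, giving −½ ln(0.686674) = 0.187948.
1 − 2Q = 0.747712, giving −¼ ln(0.747712) = 0.072684.
d = 0.187948 + 0.072684 = 0.260632.
Under a molecular clock d = 2μt, so t = d/(2μ) = 0.260632 / (2 × 3.1 × 10^-8) = 4.20 million years.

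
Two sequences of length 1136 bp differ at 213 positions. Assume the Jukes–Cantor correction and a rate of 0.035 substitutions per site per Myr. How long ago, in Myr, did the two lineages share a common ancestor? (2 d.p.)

3.08

p = 213/1136 = 0.1875.
d = −(3/4) ln(1 − 4p/3) = −0.75 ln(1 − 0.25) = −0.75 ln(0.75)
  = −0.75 × (-0.287682) = 0.215762 substitutions/site.
Under a molecular clock d = 2μt, so t = d/(2μ) = 0.215762 / (2 × 0.035) = 3.08 Myr.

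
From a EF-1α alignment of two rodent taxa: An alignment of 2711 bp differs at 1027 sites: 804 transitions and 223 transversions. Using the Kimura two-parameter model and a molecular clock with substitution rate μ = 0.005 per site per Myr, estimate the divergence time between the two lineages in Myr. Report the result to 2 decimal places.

P = 804/2711 ≈ 0.29657 and Q = 223/2711 ≈ 0.082257.
Under the Kimura two-parameter model, d = −½ ln(1 − 2P − Q) − ¼ ln(1 − 2Q).
1 − 2P − Q = 0.324603, giving −½ ln(0.324603) = 0.562576.
1 − 2Q = 0.835486, giving −¼ ln(0.835486) = 0.044935.
d = 0.562576 + 0.044935 = 0.607511.
Under a molecular clock d = 2μt, so t = d/(2μ) = 0.607511 / (2 × 0.005) = 60.75 Myr.

60.75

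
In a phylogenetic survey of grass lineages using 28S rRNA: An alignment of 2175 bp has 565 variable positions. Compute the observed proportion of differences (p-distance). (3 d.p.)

0.260

p = 565/2175 = 0.259770… ≈ 0.260 (to 3 d.p.).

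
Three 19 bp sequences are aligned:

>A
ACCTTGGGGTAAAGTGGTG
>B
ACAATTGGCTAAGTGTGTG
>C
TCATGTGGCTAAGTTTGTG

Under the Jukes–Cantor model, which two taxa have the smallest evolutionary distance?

A–B: 8/19 differ, p = 0.421, d = 0.618.
A–C: 8/19 differ, p = 0.421, d = 0.618.
B–C: 4/19 differ, p = 0.211, d = 0.247.
The smallest distance is between B and C.

B and C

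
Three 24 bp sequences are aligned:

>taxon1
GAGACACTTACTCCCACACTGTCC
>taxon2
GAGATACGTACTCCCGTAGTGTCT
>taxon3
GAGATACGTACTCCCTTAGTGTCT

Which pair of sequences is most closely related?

taxon1–taxon2: 6/24 differ, p = 0.250, d = 0.304.
taxon1–taxon3: 6/24 differ, p = 0.250, d = 0.304.
taxon2–taxon3: 1/24 differ, p = 0.042, d = 0.043.
The smallest distance is between taxon2 and taxon3.

taxon2 and taxon3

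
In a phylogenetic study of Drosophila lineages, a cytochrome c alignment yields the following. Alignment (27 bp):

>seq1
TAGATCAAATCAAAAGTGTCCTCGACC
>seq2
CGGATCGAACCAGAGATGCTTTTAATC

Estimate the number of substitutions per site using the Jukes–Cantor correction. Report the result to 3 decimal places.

0.770

The sequences differ at 13 of 27 sites, so p = 13/27 ≈ 0.481481.
d = −(3/4) ln(1 − 4p/3) = −0.75 ln(1 − 0.641975) = −0.75 ln(0.358025)
  = −0.75 × (-1.027152) = 0.770364 substitutions/site.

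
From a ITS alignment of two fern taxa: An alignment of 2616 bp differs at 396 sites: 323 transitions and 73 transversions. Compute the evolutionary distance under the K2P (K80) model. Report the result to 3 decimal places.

0.175

P = 323/2616 ≈ 0.123471 and Q = 73/2616 ≈ 0.027905.
Under the Kimura two-parameter model, d = −½ ln(1 − 2P − Q) − ¼ ln(1 − 2Q).
1 − 2P − Q = 0.725153, giving −½ ln(0.725153) = 0.160686.
1 − 2Q = 0.94419, giving −¼ ln(0.94419) = 0.014357.
d = 0.160686 + 0.014357 = 0.175043.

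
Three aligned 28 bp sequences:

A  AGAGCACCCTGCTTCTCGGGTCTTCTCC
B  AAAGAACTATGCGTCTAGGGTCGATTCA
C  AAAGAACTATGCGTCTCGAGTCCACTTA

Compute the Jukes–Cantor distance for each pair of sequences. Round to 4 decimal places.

A–B: 10/28 sites differ → p ≈ 0.357143, d = −0.75 ln(1 − 0.476191) = 0.484971 ≈ 0.4850.
A–C: 10/28 sites differ → p ≈ 0.357143, d = −0.75 ln(1 − 0.476191) = 0.484971 ≈ 0.4850.
B–C: 5/28 sites differ → p ≈ 0.178571, d = −0.75 ln(1 − 0.238095) = 0.203950 ≈ 0.2040.

d(A,B) = 0.4850, d(A,C) = 0.4850, d(B,C) = 0.2040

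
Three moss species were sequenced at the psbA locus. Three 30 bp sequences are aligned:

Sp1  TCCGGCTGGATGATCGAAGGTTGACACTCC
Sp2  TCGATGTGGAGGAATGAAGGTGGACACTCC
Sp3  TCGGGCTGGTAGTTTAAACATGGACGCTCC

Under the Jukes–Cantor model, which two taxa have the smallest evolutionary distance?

Sp1–Sp2: 8/30 differ, p = 0.267, d = 0.330.
Sp1–Sp3: 10/30 differ, p = 0.333, d = 0.441.
Sp2–Sp3: 11/30 differ, p = 0.367, d = 0.503.
The smallest distance is between Sp1 and Sp2.

Sp1 and Sp2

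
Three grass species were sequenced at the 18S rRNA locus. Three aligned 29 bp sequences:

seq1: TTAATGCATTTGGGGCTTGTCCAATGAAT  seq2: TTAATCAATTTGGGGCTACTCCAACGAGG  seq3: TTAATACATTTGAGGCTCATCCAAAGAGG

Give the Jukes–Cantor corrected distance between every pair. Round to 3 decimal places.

seq1–seq2: 7/29 sites differ → p ≈ 0.241379, d = −0.75 ln(1 − 0.321839) = 0.291278 ≈ 0.291.
seq1–seq3: 7/29 sites differ → p ≈ 0.241379, d = −0.75 ln(1 − 0.321839) = 0.291278 ≈ 0.291.
seq2–seq3: 6/29 sites differ → p ≈ 0.206897, d = −0.75 ln(1 − 0.275863) = 0.242081 ≈ 0.242.

d(seq1,seq2) = 0.291, d(seq1,seq3) = 0.291, d(seq2,seq3) = 0.242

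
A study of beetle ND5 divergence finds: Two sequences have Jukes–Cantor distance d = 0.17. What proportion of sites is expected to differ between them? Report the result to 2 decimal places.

0.15

p = (3/4)(1 − e^(−4d/3)) = 0.75 × (1 − e^(-0.226667)) = 0.75 × (1 − 0.797186) = 0.152111.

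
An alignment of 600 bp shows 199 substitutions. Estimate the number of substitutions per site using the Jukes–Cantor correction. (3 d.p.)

0.438

p = 199/600 ≈ 0.331667.
d = −(3/4) ln(1 − 4p/3) = −0.75 ln(1 − 0.442223) = −0.75 ln(0.557777)
  = −0.75 × (-0.583796) = 0.437847 substitutions/site.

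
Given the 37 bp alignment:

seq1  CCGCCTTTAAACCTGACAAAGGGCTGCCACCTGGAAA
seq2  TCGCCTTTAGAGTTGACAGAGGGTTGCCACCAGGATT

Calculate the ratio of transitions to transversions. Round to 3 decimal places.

Transitions are A↔G and C↔T; transversions are all other mismatches.
Transitions: 5. Transversions: 4.
R = 5/4 = 1.250.

1.250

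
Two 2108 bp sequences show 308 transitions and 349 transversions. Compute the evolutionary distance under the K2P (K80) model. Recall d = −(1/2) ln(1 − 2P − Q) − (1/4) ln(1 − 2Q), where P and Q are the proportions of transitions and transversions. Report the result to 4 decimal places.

0.4066

P = 308/2108 ≈ 0.14611 and Q = 349/2108 ≈ 0.16556.
Under the Kimura two-parameter model, d = −½ ln(1 − 2P − Q) − ¼ ln(1 − 2Q).
1 − 2P − Q = 0.54222, giving −½ ln(0.54222) = 0.306042.
1 − 2Q = 0.66888, giving −¼ ln(0.66888) = 0.100538.
d = 0.306042 + 0.100538 = 0.406580.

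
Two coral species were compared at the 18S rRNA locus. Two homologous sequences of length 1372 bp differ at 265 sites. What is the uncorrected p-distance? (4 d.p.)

0.1931

p = 265/1372 = 0.193148… ≈ 0.1931 (to 4 d.p.).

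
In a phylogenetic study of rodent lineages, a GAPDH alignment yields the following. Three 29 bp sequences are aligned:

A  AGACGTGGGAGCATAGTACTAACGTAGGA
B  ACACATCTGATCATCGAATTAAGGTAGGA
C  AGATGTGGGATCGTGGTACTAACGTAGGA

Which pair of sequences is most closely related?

A and C

A–B: 9/29 differ, p = 0.310, d = 0.401.
A–C: 4/29 differ, p = 0.138, d = 0.152.
B–C: 10/29 differ, p = 0.345, d = 0.462.
The smallest distance is between A and C.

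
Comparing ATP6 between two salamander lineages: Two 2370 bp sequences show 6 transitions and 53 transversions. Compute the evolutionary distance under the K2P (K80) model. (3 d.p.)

P = 6/2370 ≈ 0.002532 and Q = 53/2370 ≈ 0.022363.
Under the Kimura two-parameter model, d = −½ ln(1 − 2P − Q) − ¼ ln(1 − 2Q).
1 − 2P − Q = 0.972573, giving −½ ln(0.972573) = 0.013905.
1 − 2Q = 0.955274, giving −¼ ln(0.955274) = 0.011439.
d = 0.013905 + 0.011439 = 0.025344.

0.025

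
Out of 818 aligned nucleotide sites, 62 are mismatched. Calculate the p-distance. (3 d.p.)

0.076

p = 62/818 = 0.075794… ≈ 0.076 (to 3 d.p.).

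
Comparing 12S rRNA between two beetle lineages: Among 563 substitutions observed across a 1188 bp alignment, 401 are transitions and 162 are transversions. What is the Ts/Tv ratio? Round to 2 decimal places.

2.48

R = 401/162 = 2.475308… ≈ 2.48 (to 2 d.p.).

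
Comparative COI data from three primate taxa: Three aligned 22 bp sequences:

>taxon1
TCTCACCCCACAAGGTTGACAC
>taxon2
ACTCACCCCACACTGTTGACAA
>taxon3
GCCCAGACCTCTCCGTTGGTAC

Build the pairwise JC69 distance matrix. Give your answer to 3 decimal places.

taxon1–taxon2: 4/22 sites differ → p ≈ 0.181818, d = −0.75 ln(1 − 0.242424) = 0.208224 ≈ 0.208.
taxon1–taxon3: 10/22 sites differ → p ≈ 0.454545, d = −0.75 ln(1 − 0.60606) = 0.698667 ≈ 0.699.
taxon2–taxon3: 10/22 sites differ → p ≈ 0.454545, d = −0.75 ln(1 − 0.60606) = 0.698667 ≈ 0.699.

d(taxon1,taxon2) = 0.208, d(taxon1,taxon3) = 0.699, d(taxon2,taxon3) = 0.699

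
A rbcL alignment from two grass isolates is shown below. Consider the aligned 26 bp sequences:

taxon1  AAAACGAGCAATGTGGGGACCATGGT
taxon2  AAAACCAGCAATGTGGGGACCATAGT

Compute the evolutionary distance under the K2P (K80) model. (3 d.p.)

Of 26 sites, 1 differences are transitions and 1 are transversions, so P = 1/26 ≈ 0.038462 and Q = 1/26 ≈ 0.038462.
Under the Kimura two-parameter model, d = −½ ln(1 − 2P − Q) − ¼ ln(1 − 2Q).
1 − 2P − Q = 0.884614, giving −½ ln(0.884614) = 0.061302.
1 − 2Q = 0.923076, giving −¼ ln(0.923076) = 0.020011.
d = 0.061302 + 0.020011 = 0.081313.

0.081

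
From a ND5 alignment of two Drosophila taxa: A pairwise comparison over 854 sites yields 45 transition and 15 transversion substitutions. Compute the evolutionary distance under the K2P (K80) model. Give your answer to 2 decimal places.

0.07

P = 45/854 ≈ 0.052693 and Q = 15/854 ≈ 0.017564.
Under the Kimura two-parameter model, d = −½ ln(1 − 2P − Q) − ¼ ln(1 − 2Q).
1 − 2P − Q = 0.87705, giving −½ ln(0.87705) = 0.065596.
1 − 2Q = 0.964872, giving −¼ ln(0.964872) = 0.008940.
d = 0.065596 + 0.008940 = 0.074536.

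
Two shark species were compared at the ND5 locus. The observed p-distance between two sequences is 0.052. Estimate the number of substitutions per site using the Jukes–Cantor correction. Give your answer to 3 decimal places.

d = −(3/4) ln(1 − 4p/3) = −0.75 ln(1 − 0.069333) = −0.75 ln(0.930667)
  = −0.75 × (-0.071854) = 0.053891 substitutions/site.

0.054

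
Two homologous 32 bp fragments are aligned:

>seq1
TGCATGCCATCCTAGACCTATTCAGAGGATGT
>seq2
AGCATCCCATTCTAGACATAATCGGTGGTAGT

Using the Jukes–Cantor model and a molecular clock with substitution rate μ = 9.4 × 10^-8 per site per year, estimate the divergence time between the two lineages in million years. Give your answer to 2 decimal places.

The sequences differ at 9 of 32 sites (1, 6, 11, 18, 21, 24, 26, 29, 30), so p = 9/32 = 0.28125.
d = −(3/4) ln(1 − 4p/3) = −0.75 ln(1 − 0.375) = −0.75 ln(0.625)
  = −0.75 × (-0.470004) = 0.352503 substitutions/site.
Under a molecular clock d = 2μt, so t = d/(2μ) = 0.352503 / (2 × 9.4 × 10^-8) = 1.88 million years.

1.88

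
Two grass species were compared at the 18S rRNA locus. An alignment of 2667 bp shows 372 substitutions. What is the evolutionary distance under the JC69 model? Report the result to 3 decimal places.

0.154

p = 372/2667 ≈ 0.139483.
d = −(3/4) ln(1 − 4p/3) = −0.75 ln(1 − 0.185977) = −0.75 ln(0.814023)
  = −0.75 × (-0.205767) = 0.154325 substitutions/site.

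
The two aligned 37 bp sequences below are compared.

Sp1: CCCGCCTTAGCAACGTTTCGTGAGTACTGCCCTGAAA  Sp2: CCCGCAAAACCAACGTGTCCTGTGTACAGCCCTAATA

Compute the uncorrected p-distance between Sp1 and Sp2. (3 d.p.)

The sequences differ at 10 of 37 positions (sites 6, 7, 8, 10, 17, 20, 23, 28, 34, 36).
p = 10/37 = 0.270270… ≈ 0.270 (to 3 d.p.).

0.270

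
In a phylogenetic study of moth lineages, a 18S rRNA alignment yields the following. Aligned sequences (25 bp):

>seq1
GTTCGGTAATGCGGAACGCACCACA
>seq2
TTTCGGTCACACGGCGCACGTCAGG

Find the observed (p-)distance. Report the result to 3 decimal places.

The sequences differ at 11 of 25 positions.
p = 11/25 = 0.440.

0.440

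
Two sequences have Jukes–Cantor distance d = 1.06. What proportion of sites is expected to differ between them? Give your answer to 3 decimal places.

p = (3/4)(1 − e^(−4d/3)) = 0.75 × (1 − e^(-1.413333)) = 0.75 × (1 − 0.243331) = 0.567502.

0.568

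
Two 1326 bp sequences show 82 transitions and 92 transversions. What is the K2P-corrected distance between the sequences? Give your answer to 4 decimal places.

P = 82/1326 ≈ 0.06184 and Q = 92/1326 ≈ 0.069382.
Under the Kimura two-parameter model, d = −½ ln(1 − 2P − Q) − ¼ ln(1 − 2Q).
1 − 2P − Q = 0.806938, giving −½ ln(0.806938) = 0.107254.
1 − 2Q = 0.861236, giving −¼ ln(0.861236) = 0.037347.
d = 0.107254 + 0.037347 = 0.144601.

0.1446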